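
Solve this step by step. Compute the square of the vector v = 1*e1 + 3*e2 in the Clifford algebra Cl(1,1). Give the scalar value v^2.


v^2 = sum of c_i^2 * e_i^2
Positive signature terms (e_i^2 = +1): 1^2 = 1
Negative signature terms (e_j^2 = -1): 3^2 = 9
v^2 = 1 - 9 = -8


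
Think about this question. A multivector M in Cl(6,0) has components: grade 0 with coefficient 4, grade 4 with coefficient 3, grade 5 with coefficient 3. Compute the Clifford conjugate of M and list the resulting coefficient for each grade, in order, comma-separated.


Clifford conjugate sign for grade k: (-1)^(k(k+1)/2)
Grade 0: (-1)^(0*1/2) = (-1)^0 = 1, coeff 4 -> 4
Grade 4: (-1)^(4*5/2) = (-1)^10 = 1, coeff 3 -> 3
Grade 5: (-1)^(5*6/2) = (-1)^15 = -1, coeff 3 -> -3
Conjugated coefficients: 4, 3, -3


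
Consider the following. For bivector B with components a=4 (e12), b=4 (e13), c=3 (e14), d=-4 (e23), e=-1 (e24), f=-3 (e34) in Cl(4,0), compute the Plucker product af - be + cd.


Plucker relation: af - be + cd
a*f = 4*(-3) = -12
b*e = 4*(-1) = -4
c*d = 3*(-4) = -12
af - be + cd = -12 - (-4) + (-12)
= -20


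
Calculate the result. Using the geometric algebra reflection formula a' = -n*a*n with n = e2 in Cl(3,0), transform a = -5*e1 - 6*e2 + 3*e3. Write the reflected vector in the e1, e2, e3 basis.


Reflection formula: a' = -n*a*n, with n = e2 (unit vector, n^2 = 1).
For reflection through hyperplane perp to e2:
The component along e2 flips sign, others stay.
a = (-5, -6, 3)
a' = (-5, 6, 3)
a' = -5*e1 + 6*e2 + 3*e3


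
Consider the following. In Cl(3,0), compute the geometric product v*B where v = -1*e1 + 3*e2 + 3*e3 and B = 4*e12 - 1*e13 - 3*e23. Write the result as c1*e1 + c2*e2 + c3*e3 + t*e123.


vB has grade-1 (vector) and grade-3 (trivector) parts: vB = (v _| B) + (v ^ B).
Vector part <vB>_1:
  e1: -v2*b12 - v3*b13 = -(3)*(4) - (3)*(-1) = -9
  e2: v1*b12 - v3*b23 = (-1)*(4) - (3)*(-3) = 5
  e3: v1*b13 + v2*b23 = (-1)*(-1) + (3)*(-3) = -8
Trivector part <vB>_3:
  e123: v1*b23 - v2*b13 + v3*b12 = (-1)*(-3) - (3)*(-1) + (3)*(4) = 18
vB = -9*e1 + 5*e2 - 8*e3 + 18*e123


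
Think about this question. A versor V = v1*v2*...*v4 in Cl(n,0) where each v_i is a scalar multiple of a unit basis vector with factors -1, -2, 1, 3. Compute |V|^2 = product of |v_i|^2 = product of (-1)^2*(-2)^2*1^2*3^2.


Each vector v_i has |v_i|^2 = s_i^2
Squared scales: (-1)^2 = 1, (-2)^2 = 4, 1^2 = 1, 3^2 = 9
|V|^2 = 1 * 4 * 1 * 9
= 36


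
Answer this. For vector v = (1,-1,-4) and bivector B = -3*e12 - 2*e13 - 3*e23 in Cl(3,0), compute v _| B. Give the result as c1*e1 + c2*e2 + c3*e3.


Left contraction v _| B = <vB>_1 (grade-1 part of the geometric product vB).
Using e1_|e12 = e2, e2_|e12 = -e1, e1_|e13 = e3, e3_|e13 = -e1, e2_|e23 = e3, e3_|e23 = -e2:
e1 coeff: -v2*b12 - v3*b13 = -(-1)*(-3) - (-4)*(-2) = -11
e2 coeff: v1*b12 - v3*b23 = (1)*(-3) - (-4)*(-3) = -15
e3 coeff: v1*b13 + v2*b23 = (1)*(-2) + (-1)*(-3) = 1
v _| B = -11*e1 - 15*e2 + 1*e3


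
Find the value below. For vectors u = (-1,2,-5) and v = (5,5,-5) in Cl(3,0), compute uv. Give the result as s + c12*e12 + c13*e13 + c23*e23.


In Cl(3,0): e_i^2 = 1, e_ie_j = -e_je_i for i != j.
Scalar part = u . v = (-1)*5 + 2*5 + (-5)*(-5)
= -5 + 10 + 25 = 30
e12 coeff = (-1)*5 - 2*5 = -5 - 10 = -15
e13 coeff = (-1)*(-5) - (-5)*5 = 5 - (-25) = 30
e23 coeff = 2*(-5) - (-5)*5 = -10 - (-25) = 15
uv = 30 - 15*e12 + 30*e13 + 15*e23


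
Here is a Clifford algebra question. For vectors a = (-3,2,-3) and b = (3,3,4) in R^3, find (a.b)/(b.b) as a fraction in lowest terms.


Projection coefficient = (a . b) / (b . b)
a . b = (-3)*3 + 2*3 + (-3)*4
= -9 + 6 + (-12) = -15
b . b = 3^2 + 3^2 + 4^2
= 9 + 9 + 16 = 34
Coefficient = -15/34
In lowest terms: -15/34


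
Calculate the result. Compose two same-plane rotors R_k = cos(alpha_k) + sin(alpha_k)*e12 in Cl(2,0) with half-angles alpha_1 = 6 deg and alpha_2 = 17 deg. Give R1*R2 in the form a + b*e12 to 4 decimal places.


Same-plane rotors commute and their half-angles add:
R1*R2 = cos(a1 + a2) + sin(a1 + a2)*e12.
a1 + a2 = 6 + 17 = 23 deg
cos(23 deg) = 0.9205
sin(23 deg) = 0.3907
R1*R2 = 0.9205 + 0.3907*e12


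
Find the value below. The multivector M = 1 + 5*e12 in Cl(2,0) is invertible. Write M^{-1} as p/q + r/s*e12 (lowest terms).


M = 1 + 5*e12, where e12^2 = -1.
Since M commutes with its reverse ~M = a - b*e12, M * ~M = a^2 - b^2*e12^2 = a^2 + b^2.
So M^{-1} = ~M / (a^2 + b^2) = (a - b*e12)/(a^2 + b^2).
a^2 + b^2 = 1 + 25 = 26
Scalar part = 1/26 = 1/26
Bivector coeff = -5/26 = -5/26
M^{-1} = 1/26 - 5/26*e12


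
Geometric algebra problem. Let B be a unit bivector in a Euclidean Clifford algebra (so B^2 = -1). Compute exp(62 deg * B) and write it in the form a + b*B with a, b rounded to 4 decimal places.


For a unit bivector B with B^2 = -1, the exponential series gives
e^(theta*B) = cos(theta) + sin(theta)*B (the GA analogue of Euler's formula).
theta = 62 degrees = 1.082104 rad
cos(62 deg) = 0.4695
sin(62 deg) = 0.8829
exp(theta*B) = 0.4695 + 0.8829*B


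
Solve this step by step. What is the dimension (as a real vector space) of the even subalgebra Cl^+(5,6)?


Even subalgebra dimension = 2^(n-1)
n = 5 + 6 = 11
2^(11 - 1) = 2^10 = 1024
Verification: sum of C(11,k) for even k = 1 + 55 + 330 + 462 + 165 + 11 = 1024
Result = 1024


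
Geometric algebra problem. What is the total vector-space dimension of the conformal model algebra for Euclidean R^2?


The conformal model of R^2 uses Cl(3,1): the 2 Euclidean generators plus two extra orthogonal generators e+ (e+^2 = +1) and e- (e-^2 = -1), from which the null vectors e0, einf are built.
Number of generators m = 2 + 2 = 4.
dim Cl(p,q) = 2^m = 2^4 = 16


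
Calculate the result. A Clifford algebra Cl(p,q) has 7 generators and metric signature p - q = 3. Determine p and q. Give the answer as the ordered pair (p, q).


We need p + q = 7 and p - q = 3.
Adding: 2p = 7 + 3 = 10, so p = 5.
Then q = 7 - 5 = 2.
(p, q) = (5, 2)


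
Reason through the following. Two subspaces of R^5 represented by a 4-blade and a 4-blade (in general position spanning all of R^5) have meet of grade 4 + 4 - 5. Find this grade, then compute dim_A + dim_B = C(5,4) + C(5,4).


Meet grade = grade(A) + grade(B) - n
= 4 + 4 - 5 = 3
C(5,4) = 5
C(5,4) = 5
dim_A + dim_B = 5 + 5 = 10


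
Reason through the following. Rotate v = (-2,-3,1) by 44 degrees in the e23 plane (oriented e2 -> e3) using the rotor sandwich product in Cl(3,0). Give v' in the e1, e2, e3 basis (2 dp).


Rotor R = cos(22deg) - sin(22deg)*e23
Rotation angle theta = 2 * 22 = 44 degrees in the e23 plane (e2 -> e3).
The component perpendicular to the plane (e1) is invariant: v'_1 = v1 = -2.00
cos(44deg) = 0.7193, sin(44deg) = 0.6947
v'_2 = v2*cos(theta) - v3*sin(theta) = -3*0.7193 - 1*0.6947 = -2.85
v'_3 = v2*sin(theta) + v3*cos(theta) = -3*0.6947 + 1*0.7193 = -1.36
v' = -2.00*e1 - 2.85*e2 - 1.36*e3


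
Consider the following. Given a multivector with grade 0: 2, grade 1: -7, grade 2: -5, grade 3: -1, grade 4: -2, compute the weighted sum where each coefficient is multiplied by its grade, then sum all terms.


Grade-weighted sum = sum of grade_k * coefficient_k
0*2 = 0
1*(-7) = -7
2*(-5) = -10
3*(-1) = -3
4*(-2) = -8
Total = 0 + (-7) + (-10) + (-3) + (-8) = -28


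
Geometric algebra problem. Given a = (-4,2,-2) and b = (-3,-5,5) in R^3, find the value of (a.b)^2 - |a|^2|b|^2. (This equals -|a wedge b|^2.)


a . b = (-4)*(-3) + 2*(-5) + (-2)*5
= 12 + (-10) + (-10) = -8
|a|^2 = (-4)^2 + 2^2 + (-2)^2 = 24
|b|^2 = (-3)^2 + (-5)^2 + 5^2 = 59
(a.b)^2 = (-8)^2 = 64
|a|^2 * |b|^2 = 24 * 59 = 1416
Result = 64 - 1416 = -1352


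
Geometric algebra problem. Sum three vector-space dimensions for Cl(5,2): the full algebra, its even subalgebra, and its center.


n = 5 + 2 = 7
Total dim = 2^7 = 128
Even subalgebra dim = 2^6 = 64
n is odd, so center dim = 2
Sum = 128 + 64 + 2 = 194


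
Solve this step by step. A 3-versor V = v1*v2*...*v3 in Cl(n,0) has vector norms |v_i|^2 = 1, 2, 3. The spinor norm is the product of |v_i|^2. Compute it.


Spinor norm N(V) = |v1|^2 * |v2|^2 * ... * |v3|^2
= 1 * 2 * 3
Running product: 1, 2, 6
N(V) = 6


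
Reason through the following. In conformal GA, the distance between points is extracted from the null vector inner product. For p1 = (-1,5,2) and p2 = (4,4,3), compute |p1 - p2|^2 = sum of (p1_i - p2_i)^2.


p1 - p2 = (-5, 1, -1)
|p1 - p2|^2 = (-5)^2 + 1^2 + (-1)^2
= 25 + 1 + 1
= 27


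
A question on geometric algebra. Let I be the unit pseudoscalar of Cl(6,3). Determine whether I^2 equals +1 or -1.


The pseudoscalar I = e1...e_n (product of all n generators) of Cl(p,q) satisfies I^2 = (-1)^(q + n(n-1)/2).
p = 6, q = 3, n = p + q = 9
n(n-1)/2 = 9 * 8 / 2 = 36
Exponent = q + n(n-1)/2 = 3 + 36 = 39
I^2 = (-1)^39 = -1


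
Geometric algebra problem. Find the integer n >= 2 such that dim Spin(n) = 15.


dim Spin(n) = dim so(n) = n(n-1)/2.
Solve n(n-1)/2 = 15, i.e. n^2 - n - 30 = 0.
Discriminant = 1 + 8*15 = 121
n = (1 + sqrt(121))/2 = (1 + 11)/2 = 6


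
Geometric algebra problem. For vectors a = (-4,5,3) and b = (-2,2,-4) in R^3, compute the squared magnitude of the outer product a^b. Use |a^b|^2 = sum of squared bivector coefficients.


a wedge b = (a1*b2 - a2*b1)*e12 + (a1*b3 - a3*b1)*e13 + (a2*b3 - a3*b2)*e23
e12 coeff: (-4)*2 - 5*(-2) = -8 - (-10) = 2
e13 coeff: (-4)*(-4) - 3*(-2) = 16 - (-6) = 22
e23 coeff: 5*(-4) - 3*2 = -20 - 6 = -26
|a wedge b|^2 = 2^2 + 22^2 + (-26)^2
= 4 + 484 + 676
= 1164


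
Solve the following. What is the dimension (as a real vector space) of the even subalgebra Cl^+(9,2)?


Even subalgebra dimension = 2^(n-1)
n = 9 + 2 = 11
2^(11 - 1) = 2^10 = 1024
Verification: sum of C(11,k) for even k = 1 + 55 + 330 + 462 + 165 + 11 = 1024
Result = 1024


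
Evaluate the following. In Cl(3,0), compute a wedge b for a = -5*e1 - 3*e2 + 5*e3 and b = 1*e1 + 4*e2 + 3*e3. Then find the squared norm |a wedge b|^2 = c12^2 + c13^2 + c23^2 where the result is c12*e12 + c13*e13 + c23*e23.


a wedge b = (a1*b2 - a2*b1)*e12 + (a1*b3 - a3*b1)*e13 + (a2*b3 - a3*b2)*e23
e12 coeff: (-5)*4 - (-3)*1 = -20 - (-3) = -17
e13 coeff: (-5)*3 - 5*1 = -15 - 5 = -20
e23 coeff: (-3)*3 - 5*4 = -9 - 20 = -29
|a wedge b|^2 = (-17)^2 + (-20)^2 + (-29)^2
= 289 + 400 + 841
= 1530


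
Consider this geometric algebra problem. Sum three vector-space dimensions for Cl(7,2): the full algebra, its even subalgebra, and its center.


n = 7 + 2 = 9
Total dim = 2^9 = 512
Even subalgebra dim = 2^8 = 256
n is odd, so center dim = 2
Sum = 512 + 256 + 2 = 770


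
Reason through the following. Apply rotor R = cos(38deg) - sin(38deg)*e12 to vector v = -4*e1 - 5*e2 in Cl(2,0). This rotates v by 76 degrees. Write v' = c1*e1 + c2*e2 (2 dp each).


Rotor R = cos(38deg) - sin(38deg)*e12
Rotation angle theta = 2 * 38 = 76 degrees
v' = R*v*~R rotates v by theta.
cos(76deg) = 0.2419, sin(76deg) = 0.9703
v'_1 = -4*cos(76deg) - (-5)*sin(76deg)
= -4*0.2419 - (-5)*0.9703
= 3.88
v'_2 = -4*sin(76deg) + (-5)*cos(76deg)
= -4*0.9703 + (-5)*0.2419
= -5.09
v' = 3.88*e1 - 5.09*e2


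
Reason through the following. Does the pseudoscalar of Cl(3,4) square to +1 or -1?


The pseudoscalar I = e1...e_n (product of all n generators) of Cl(p,q) satisfies I^2 = (-1)^(q + n(n-1)/2).
p = 3, q = 4, n = p + q = 7
n(n-1)/2 = 7 * 6 / 2 = 21
Exponent = q + n(n-1)/2 = 4 + 21 = 25
I^2 = (-1)^25 = -1


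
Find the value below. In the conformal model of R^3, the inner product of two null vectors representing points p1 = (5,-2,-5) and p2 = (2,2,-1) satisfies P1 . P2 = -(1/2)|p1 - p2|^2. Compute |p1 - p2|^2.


p1 - p2 = (3, -4, -4)
|p1 - p2|^2 = 3^2 + (-4)^2 + (-4)^2
= 9 + 16 + 16
= 41


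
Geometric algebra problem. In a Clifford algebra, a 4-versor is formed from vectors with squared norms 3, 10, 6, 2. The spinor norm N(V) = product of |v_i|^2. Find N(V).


Spinor norm N(V) = |v1|^2 * |v2|^2 * ... * |v4|^2
= 3 * 10 * 6 * 2
Running product: 3, 30, 180, 360
N(V) = 360


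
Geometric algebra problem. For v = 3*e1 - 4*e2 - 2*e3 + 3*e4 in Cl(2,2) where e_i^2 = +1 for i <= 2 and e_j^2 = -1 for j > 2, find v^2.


v^2 = sum of c_i^2 * e_i^2
Positive signature terms (e_i^2 = +1): 3^2 + (-4)^2 = 25
Negative signature terms (e_j^2 = -1): (-2)^2 + 3^2 = 13
v^2 = 25 - 13 = 12


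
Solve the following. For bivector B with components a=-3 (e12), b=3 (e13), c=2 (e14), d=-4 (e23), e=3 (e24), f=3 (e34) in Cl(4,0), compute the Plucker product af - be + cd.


Plucker relation: af - be + cd
a*f = (-3)*3 = -9
b*e = 3*3 = 9
c*d = 2*(-4) = -8
af - be + cd = -9 - 9 + (-8)
= -26


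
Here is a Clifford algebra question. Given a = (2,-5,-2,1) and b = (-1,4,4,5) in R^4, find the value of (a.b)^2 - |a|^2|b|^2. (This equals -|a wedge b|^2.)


a . b = 2*(-1) + (-5)*4 + (-2)*4 + 1*5
= -2 + (-20) + (-8) + 5 = -25
|a|^2 = 2^2 + (-5)^2 + (-2)^2 + 1^2 = 34
|b|^2 = (-1)^2 + 4^2 + 4^2 + 5^2 = 58
(a.b)^2 = (-25)^2 = 625
|a|^2 * |b|^2 = 34 * 58 = 1972
Result = 625 - 1972 = -1347


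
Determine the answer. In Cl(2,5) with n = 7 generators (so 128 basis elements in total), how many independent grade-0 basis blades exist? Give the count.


Number of grade-k basis blades in Cl(p,q) with n = p + q is C(n, k).
n = 2 + 5 = 7
C(7, 0) = 7! / (0! * 7!)
= 5040 / (1 * 5040)
= 1


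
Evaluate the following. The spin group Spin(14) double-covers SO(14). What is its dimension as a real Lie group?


Spin(n) double-covers SO(n); both have Lie algebra so(n) of dimension n(n-1)/2.
n = 14
n(n-1) = 14 * 13 = 182
dim Spin(14) = 182/2 = 91


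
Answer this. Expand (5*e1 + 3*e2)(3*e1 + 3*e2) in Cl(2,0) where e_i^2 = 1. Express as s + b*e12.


Expand: (5*e1 + 3*e2)(3*e1 + 3*e2)
= 5*3*e1e1 + 5*3*e1e2 + 3*3*e2e1 + 3*3*e2e2
Using e1^2 = e2^2 = 1, e2e1 = -e1e2:
Scalar part s = 5*3 + 3*3 = 15 + 9 = 24
Bivector part b = 5*3 - 3*3 = 15 - 9 = 6
uv = 24 + 6*e12


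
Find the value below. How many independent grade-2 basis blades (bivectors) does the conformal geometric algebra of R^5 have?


The conformal model of R^5 uses Cl(6,1) with m = 5 + 2 = 7 generators.
Number of grade-2 blades = C(m, 2) = C(7, 2)
= 7*6/2 = 21


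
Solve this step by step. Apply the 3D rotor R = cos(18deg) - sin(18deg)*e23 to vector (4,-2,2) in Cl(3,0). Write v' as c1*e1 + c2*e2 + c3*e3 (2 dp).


Rotor R = cos(18deg) - sin(18deg)*e23
Rotation angle theta = 2 * 18 = 36 degrees in the e23 plane (e2 -> e3).
The component perpendicular to the plane (e1) is invariant: v'_1 = v1 = 4.00
cos(36deg) = 0.8090, sin(36deg) = 0.5878
v'_2 = v2*cos(theta) - v3*sin(theta) = -2*0.8090 - 2*0.5878 = -2.79
v'_3 = v2*sin(theta) + v3*cos(theta) = -2*0.5878 + 2*0.8090 = 0.44
v' = 4.00*e1 - 2.79*e2 + 0.44*e3


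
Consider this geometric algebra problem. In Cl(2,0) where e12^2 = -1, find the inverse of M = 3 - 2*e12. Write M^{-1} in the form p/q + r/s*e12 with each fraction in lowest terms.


M = 3 - 2*e12, where e12^2 = -1.
Since M commutes with its reverse ~M = a - b*e12, M * ~M = a^2 - b^2*e12^2 = a^2 + b^2.
So M^{-1} = ~M / (a^2 + b^2) = (a - b*e12)/(a^2 + b^2).
a^2 + b^2 = 9 + 4 = 13
Scalar part = 3/13 = 3/13
Bivector coeff = 2/13 = 2/13
M^{-1} = 3/13 + 2/13*e12


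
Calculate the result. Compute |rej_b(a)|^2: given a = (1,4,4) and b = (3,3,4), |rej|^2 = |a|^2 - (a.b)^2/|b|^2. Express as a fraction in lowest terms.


|a|^2 = 1^2 + 4^2 + 4^2 = 33
|b|^2 = 3^2 + 3^2 + 4^2 = 34
a . b = 1*3 + 4*3 + 4*4 = 31
(a.b)^2 = 31^2 = 961
|rej|^2 = 33 - 961/34
= (1122 - 961)/34
= 161/34
In lowest terms: 161/34


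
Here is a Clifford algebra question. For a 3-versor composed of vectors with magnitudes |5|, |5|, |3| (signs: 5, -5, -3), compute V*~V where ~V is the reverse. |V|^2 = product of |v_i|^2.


Each vector v_i has |v_i|^2 = s_i^2
Squared scales: 5^2 = 25, (-5)^2 = 25, (-3)^2 = 9
|V|^2 = 25 * 25 * 9
= 5625


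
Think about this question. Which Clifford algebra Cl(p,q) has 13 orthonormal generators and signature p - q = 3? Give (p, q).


We need p + q = 13 and p - q = 3.
Adding: 2p = 13 + 3 = 16, so p = 8.
Then q = 13 - 8 = 5.
(p, q) = (8, 5)


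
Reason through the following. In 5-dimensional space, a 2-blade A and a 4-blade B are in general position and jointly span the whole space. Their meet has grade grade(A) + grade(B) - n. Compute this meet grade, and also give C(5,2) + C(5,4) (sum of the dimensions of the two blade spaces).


Meet grade = grade(A) + grade(B) - n
= 2 + 4 - 5 = 1
C(5,2) = 10
C(5,4) = 5
dim_A + dim_B = 10 + 5 = 15


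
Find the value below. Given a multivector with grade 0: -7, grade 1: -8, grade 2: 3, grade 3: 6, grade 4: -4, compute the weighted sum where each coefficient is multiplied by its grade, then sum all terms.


Grade-weighted sum = sum of grade_k * coefficient_k
0*(-7) = 0
1*(-8) = -8
2*3 = 6
3*6 = 18
4*(-4) = -16
Total = 0 + (-8) + 6 + 18 + (-16) = 0


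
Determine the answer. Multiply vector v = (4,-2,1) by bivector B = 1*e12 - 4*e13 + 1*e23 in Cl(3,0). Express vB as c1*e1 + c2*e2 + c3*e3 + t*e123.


vB has grade-1 (vector) and grade-3 (trivector) parts: vB = (v _| B) + (v ^ B).
Vector part <vB>_1:
  e1: -v2*b12 - v3*b13 = -(-2)*(1) - (1)*(-4) = 6
  e2: v1*b12 - v3*b23 = (4)*(1) - (1)*(1) = 3
  e3: v1*b13 + v2*b23 = (4)*(-4) + (-2)*(1) = -18
Trivector part <vB>_3:
  e123: v1*b23 - v2*b13 + v3*b12 = (4)*(1) - (-2)*(-4) + (1)*(1) = -3
vB = 6*e1 + 3*e2 - 18*e3 - 3*e123


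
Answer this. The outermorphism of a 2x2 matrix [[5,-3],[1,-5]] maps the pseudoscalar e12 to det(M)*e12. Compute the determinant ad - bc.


The outermorphism of a linear map f sends e1^e2 to f(e1)^f(e2).
f(e1) = 5*e1 + 1*e2
f(e2) = -3*e1 - 5*e2
f(e1) ^ f(e2) = (5*e1 + 1*e2) ^ (-3*e1 - 5*e2)
= 5*(-5)*e12 + 1*(-3)*e21
= (-25 - (-3))*e12
= -22*e12
Coefficient = -22


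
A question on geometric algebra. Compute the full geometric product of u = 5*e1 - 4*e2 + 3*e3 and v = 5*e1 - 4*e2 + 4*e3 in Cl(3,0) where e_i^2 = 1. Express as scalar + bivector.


In Cl(3,0): e_i^2 = 1, e_ie_j = -e_je_i for i != j.
Scalar part = u . v = 5*5 + (-4)*(-4) + 3*4
= 25 + 16 + 12 = 53
e12 coeff = 5*(-4) - (-4)*5 = -20 - (-20) = 0
e13 coeff = 5*4 - 3*5 = 20 - 15 = 5
e23 coeff = (-4)*4 - 3*(-4) = -16 - (-12) = -4
uv = 53 + 0*e12 + 5*e13 - 4*e23


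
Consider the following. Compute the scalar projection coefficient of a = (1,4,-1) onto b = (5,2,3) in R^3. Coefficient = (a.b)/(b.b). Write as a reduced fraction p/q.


Projection coefficient = (a . b) / (b . b)
a . b = 1*5 + 4*2 + (-1)*3
= 5 + 8 + (-3) = 10
b . b = 5^2 + 2^2 + 3^2
= 25 + 4 + 9 = 38
Coefficient = 10/38
In lowest terms: 5/19


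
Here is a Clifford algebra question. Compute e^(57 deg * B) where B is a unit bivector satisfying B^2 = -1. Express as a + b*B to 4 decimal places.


For a unit bivector B with B^2 = -1, the exponential series gives
e^(theta*B) = cos(theta) + sin(theta)*B (the GA analogue of Euler's formula).
theta = 57 degrees = 0.994838 rad
cos(57 deg) = 0.5446
sin(57 deg) = 0.8387
exp(theta*B) = 0.5446 + 0.8387*B


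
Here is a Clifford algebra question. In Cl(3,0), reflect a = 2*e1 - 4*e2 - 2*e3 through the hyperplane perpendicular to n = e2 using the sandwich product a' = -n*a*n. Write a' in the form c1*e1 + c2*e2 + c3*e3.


Reflection formula: a' = -n*a*n, with n = e2 (unit vector, n^2 = 1).
For reflection through hyperplane perp to e2:
The component along e2 flips sign, others stay.
a = (2, -4, -2)
a' = (2, 4, -2)
a' = 2*e1 + 4*e2 - 2*e3


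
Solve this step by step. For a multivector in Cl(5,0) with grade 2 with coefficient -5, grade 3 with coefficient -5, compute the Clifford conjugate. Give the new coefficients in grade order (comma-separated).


Clifford conjugate sign for grade k: (-1)^(k(k+1)/2)
Grade 2: (-1)^(2*3/2) = (-1)^3 = -1, coeff -5 -> 5
Grade 3: (-1)^(3*4/2) = (-1)^6 = 1, coeff -5 -> -5
Conjugated coefficients: 5, -5


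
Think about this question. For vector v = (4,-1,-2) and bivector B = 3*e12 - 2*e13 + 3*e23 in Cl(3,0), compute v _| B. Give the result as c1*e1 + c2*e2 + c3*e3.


Left contraction v _| B = <vB>_1 (grade-1 part of the geometric product vB).
Using e1_|e12 = e2, e2_|e12 = -e1, e1_|e13 = e3, e3_|e13 = -e1, e2_|e23 = e3, e3_|e23 = -e2:
e1 coeff: -v2*b12 - v3*b13 = -(-1)*(3) - (-2)*(-2) = -1
e2 coeff: v1*b12 - v3*b23 = (4)*(3) - (-2)*(3) = 18
e3 coeff: v1*b13 + v2*b23 = (4)*(-2) + (-1)*(3) = -11
v _| B = -1*e1 + 18*e2 - 11*e3


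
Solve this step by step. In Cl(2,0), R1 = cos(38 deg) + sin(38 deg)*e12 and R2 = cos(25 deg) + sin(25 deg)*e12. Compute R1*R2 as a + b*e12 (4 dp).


Same-plane rotors commute and their half-angles add:
R1*R2 = cos(a1 + a2) + sin(a1 + a2)*e12.
a1 + a2 = 38 + 25 = 63 deg
cos(63 deg) = 0.4540
sin(63 deg) = 0.8910
R1*R2 = 0.4540 + 0.8910*e12


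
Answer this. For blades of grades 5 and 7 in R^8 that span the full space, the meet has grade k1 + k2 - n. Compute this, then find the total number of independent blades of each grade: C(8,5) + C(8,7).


Meet grade = grade(A) + grade(B) - n
= 5 + 7 - 8 = 4
C(8,5) = 56
C(8,7) = 8
dim_A + dim_B = 56 + 8 = 64


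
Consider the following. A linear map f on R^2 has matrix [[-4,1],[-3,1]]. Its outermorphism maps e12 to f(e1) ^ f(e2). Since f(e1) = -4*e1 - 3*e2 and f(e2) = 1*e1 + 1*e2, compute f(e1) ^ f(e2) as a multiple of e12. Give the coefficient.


The outermorphism of a linear map f sends e1^e2 to f(e1)^f(e2).
f(e1) = -4*e1 - 3*e2
f(e2) = 1*e1 + 1*e2
f(e1) ^ f(e2) = (-4*e1 - 3*e2) ^ (1*e1 + 1*e2)
= (-4)*1*e12 + (-3)*1*e21
= (-4 - (-3))*e12
= -1*e12
Coefficient = -1


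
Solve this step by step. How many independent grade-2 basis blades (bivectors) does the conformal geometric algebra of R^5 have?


The conformal model of R^5 uses Cl(6,1) with m = 5 + 2 = 7 generators.
Number of grade-2 blades = C(m, 2) = C(7, 2)
= 7*6/2 = 21


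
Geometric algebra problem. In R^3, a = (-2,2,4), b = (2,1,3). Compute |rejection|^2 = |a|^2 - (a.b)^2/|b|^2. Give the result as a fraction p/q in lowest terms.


|a|^2 = (-2)^2 + 2^2 + 4^2 = 24
|b|^2 = 2^2 + 1^2 + 3^2 = 14
a . b = (-2)*2 + 2*1 + 4*3 = 10
(a.b)^2 = 10^2 = 100
|rej|^2 = 24 - 100/14
= (336 - 100)/14
= 236/14
In lowest terms: 118/7


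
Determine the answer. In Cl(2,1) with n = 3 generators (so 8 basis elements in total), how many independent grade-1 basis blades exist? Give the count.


Number of grade-k basis blades in Cl(p,q) with n = p + q is C(n, k).
n = 2 + 1 = 3
C(3, 1) = 3! / (1! * 2!)
= 6 / (1 * 2)
= 3


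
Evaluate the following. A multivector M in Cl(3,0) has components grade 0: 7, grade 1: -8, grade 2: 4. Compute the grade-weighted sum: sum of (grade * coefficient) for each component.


Grade-weighted sum = sum of grade_k * coefficient_k
0*7 = 0
1*(-8) = -8
2*4 = 8
Total = 0 + (-8) + 8 = 0


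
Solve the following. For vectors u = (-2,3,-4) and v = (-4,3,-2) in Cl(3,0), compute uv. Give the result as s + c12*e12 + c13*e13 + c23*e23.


In Cl(3,0): e_i^2 = 1, e_ie_j = -e_je_i for i != j.
Scalar part = u . v = (-2)*(-4) + 3*3 + (-4)*(-2)
= 8 + 9 + 8 = 25
e12 coeff = (-2)*3 - 3*(-4) = -6 - (-12) = 6
e13 coeff = (-2)*(-2) - (-4)*(-4) = 4 - 16 = -12
e23 coeff = 3*(-2) - (-4)*3 = -6 - (-12) = 6
uv = 25 + 6*e12 - 12*e13 + 6*e23


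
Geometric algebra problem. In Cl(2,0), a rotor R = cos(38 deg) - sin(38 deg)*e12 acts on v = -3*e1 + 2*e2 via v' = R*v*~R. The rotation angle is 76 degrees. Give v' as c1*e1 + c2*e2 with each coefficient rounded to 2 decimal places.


Rotor R = cos(38deg) - sin(38deg)*e12
Rotation angle theta = 2 * 38 = 76 degrees
v' = R*v*~R rotates v by theta.
cos(76deg) = 0.2419, sin(76deg) = 0.9703
v'_1 = -3*cos(76deg) - 2*sin(76deg)
= -3*0.2419 - 2*0.9703
= -2.67
v'_2 = -3*sin(76deg) + 2*cos(76deg)
= -3*0.9703 + 2*0.2419
= -2.43
v' = -2.67*e1 - 2.43*e2


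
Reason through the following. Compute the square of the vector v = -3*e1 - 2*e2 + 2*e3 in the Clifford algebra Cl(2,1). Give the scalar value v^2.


v^2 = sum of c_i^2 * e_i^2
Positive signature terms (e_i^2 = +1): (-3)^2 + (-2)^2 = 13
Negative signature terms (e_j^2 = -1): 2^2 = 4
v^2 = 13 - 4 = 9


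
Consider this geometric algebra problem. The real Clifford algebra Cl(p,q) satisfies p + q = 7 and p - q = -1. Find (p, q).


We need p + q = 7 and p - q = -1.
Adding: 2p = 7 + (-1) = 6, so p = 3.
Then q = 7 - 3 = 4.
(p, q) = (3, 4)


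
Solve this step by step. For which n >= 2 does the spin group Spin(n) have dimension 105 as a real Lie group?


dim Spin(n) = dim so(n) = n(n-1)/2.
Solve n(n-1)/2 = 105, i.e. n^2 - n - 210 = 0.
Discriminant = 1 + 8*105 = 841
n = (1 + sqrt(841))/2 = (1 + 29)/2 = 15


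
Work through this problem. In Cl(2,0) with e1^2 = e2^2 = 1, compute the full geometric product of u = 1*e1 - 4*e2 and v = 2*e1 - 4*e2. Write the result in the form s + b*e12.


Expand: (1*e1 - 4*e2)(2*e1 - 4*e2)
= 1*2*e1e1 + 1*(-4)*e1e2 + (-4)*2*e2e1 + (-4)*(-4)*e2e2
Using e1^2 = e2^2 = 1, e2e1 = -e1e2:
Scalar part s = 1*2 + (-4)*(-4) = 2 + 16 = 18
Bivector part b = 1*(-4) - (-4)*2 = -4 - (-8) = 4
uv = 18 + 4*e12


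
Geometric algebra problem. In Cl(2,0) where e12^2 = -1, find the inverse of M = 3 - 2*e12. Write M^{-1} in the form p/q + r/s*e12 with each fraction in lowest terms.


M = 3 - 2*e12, where e12^2 = -1.
Since M commutes with its reverse ~M = a - b*e12, M * ~M = a^2 - b^2*e12^2 = a^2 + b^2.
So M^{-1} = ~M / (a^2 + b^2) = (a - b*e12)/(a^2 + b^2).
a^2 + b^2 = 9 + 4 = 13
Scalar part = 3/13 = 3/13
Bivector coeff = 2/13 = 2/13
M^{-1} = 3/13 + 2/13*e12


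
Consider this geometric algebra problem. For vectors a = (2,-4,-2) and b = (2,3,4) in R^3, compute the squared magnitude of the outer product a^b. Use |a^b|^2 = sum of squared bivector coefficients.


a wedge b = (a1*b2 - a2*b1)*e12 + (a1*b3 - a3*b1)*e13 + (a2*b3 - a3*b2)*e23
e12 coeff: 2*3 - (-4)*2 = 6 - (-8) = 14
e13 coeff: 2*4 - (-2)*2 = 8 - (-4) = 12
e23 coeff: (-4)*4 - (-2)*3 = -16 - (-6) = -10
|a wedge b|^2 = 14^2 + 12^2 + (-10)^2
= 196 + 144 + 100
= 440


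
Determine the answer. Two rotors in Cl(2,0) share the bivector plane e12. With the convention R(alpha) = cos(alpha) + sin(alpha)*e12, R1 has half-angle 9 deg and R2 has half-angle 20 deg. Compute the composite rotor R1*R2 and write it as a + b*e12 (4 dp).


Same-plane rotors commute and their half-angles add:
R1*R2 = cos(a1 + a2) + sin(a1 + a2)*e12.
a1 + a2 = 9 + 20 = 29 deg
cos(29 deg) = 0.8746
sin(29 deg) = 0.4848
R1*R2 = 0.8746 + 0.4848*e12


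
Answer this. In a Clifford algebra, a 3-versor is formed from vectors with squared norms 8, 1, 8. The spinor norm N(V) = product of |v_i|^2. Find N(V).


Spinor norm N(V) = |v1|^2 * |v2|^2 * ... * |v3|^2
= 8 * 1 * 8
Running product: 8, 8, 64
N(V) = 64


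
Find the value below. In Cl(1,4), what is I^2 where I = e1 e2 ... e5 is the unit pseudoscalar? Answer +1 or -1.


The pseudoscalar I = e1...e_n (product of all n generators) of Cl(p,q) satisfies I^2 = (-1)^(q + n(n-1)/2).
p = 1, q = 4, n = p + q = 5
n(n-1)/2 = 5 * 4 / 2 = 10
Exponent = q + n(n-1)/2 = 4 + 10 = 14
I^2 = (-1)^14 = +1


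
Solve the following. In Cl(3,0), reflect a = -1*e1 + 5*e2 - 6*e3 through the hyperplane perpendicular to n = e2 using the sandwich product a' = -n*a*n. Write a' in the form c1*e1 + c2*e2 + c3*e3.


Reflection formula: a' = -n*a*n, with n = e2 (unit vector, n^2 = 1).
For reflection through hyperplane perp to e2:
The component along e2 flips sign, others stay.
a = (-1, 5, -6)
a' = (-1, -5, -6)
a' = -1*e1 - 5*e2 - 6*e3


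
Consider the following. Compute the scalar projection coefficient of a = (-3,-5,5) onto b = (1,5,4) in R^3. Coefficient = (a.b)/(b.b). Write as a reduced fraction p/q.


Projection coefficient = (a . b) / (b . b)
a . b = (-3)*1 + (-5)*5 + 5*4
= -3 + (-25) + 20 = -8
b . b = 1^2 + 5^2 + 4^2
= 1 + 25 + 16 = 42
Coefficient = -8/42
In lowest terms: -4/21


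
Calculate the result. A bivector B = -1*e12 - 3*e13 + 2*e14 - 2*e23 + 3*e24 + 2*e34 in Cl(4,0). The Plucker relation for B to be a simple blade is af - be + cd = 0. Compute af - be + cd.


Plucker relation: af - be + cd
a*f = (-1)*2 = -2
b*e = (-3)*3 = -9
c*d = 2*(-2) = -4
af - be + cd = -2 - (-9) + (-4)
= 3


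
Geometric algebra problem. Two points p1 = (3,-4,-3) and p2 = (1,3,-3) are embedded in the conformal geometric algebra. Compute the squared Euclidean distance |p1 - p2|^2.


p1 - p2 = (2, -7, 0)
|p1 - p2|^2 = 2^2 + (-7)^2 + 0^2
= 4 + 49 + 0
= 53


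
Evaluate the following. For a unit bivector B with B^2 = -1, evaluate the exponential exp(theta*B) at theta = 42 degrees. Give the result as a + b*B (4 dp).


For a unit bivector B with B^2 = -1, the exponential series gives
e^(theta*B) = cos(theta) + sin(theta)*B (the GA analogue of Euler's formula).
theta = 42 degrees = 0.733038 rad
cos(42 deg) = 0.7431
sin(42 deg) = 0.6691
exp(theta*B) = 0.7431 + 0.6691*B


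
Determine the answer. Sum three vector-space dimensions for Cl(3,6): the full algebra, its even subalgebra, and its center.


n = 3 + 6 = 9
Total dim = 2^9 = 512
Even subalgebra dim = 2^8 = 256
n is odd, so center dim = 2
Sum = 512 + 256 + 2 = 770


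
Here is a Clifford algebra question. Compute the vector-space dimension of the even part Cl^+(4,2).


Even subalgebra dimension = 2^(n-1)
n = 4 + 2 = 6
2^(6 - 1) = 2^5 = 32
Verification: sum of C(6,k) for even k = 1 + 15 + 15 + 1 = 32
Result = 32


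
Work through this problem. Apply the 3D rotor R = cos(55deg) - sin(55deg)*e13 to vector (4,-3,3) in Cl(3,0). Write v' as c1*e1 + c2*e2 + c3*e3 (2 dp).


Rotor R = cos(55deg) - sin(55deg)*e13
Rotation angle theta = 2 * 55 = 110 degrees in the e13 plane (e1 -> e3).
The component perpendicular to the plane (e2) is invariant: v'_2 = v2 = -3.00
cos(110deg) = -0.3420, sin(110deg) = 0.9397
v'_1 = v1*cos(theta) - v3*sin(theta) = 4*(-0.3420) - 3*0.9397 = -4.19
v'_3 = v1*sin(theta) + v3*cos(theta) = 4*0.9397 + 3*(-0.3420) = 2.73
v' = -4.19*e1 - 3.00*e2 + 2.73*e3


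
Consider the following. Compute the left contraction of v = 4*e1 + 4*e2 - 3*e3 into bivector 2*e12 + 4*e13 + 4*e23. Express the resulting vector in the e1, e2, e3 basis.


Left contraction v _| B = <vB>_1 (grade-1 part of the geometric product vB).
Using e1_|e12 = e2, e2_|e12 = -e1, e1_|e13 = e3, e3_|e13 = -e1, e2_|e23 = e3, e3_|e23 = -e2:
e1 coeff: -v2*b12 - v3*b13 = -(4)*(2) - (-3)*(4) = 4
e2 coeff: v1*b12 - v3*b23 = (4)*(2) - (-3)*(4) = 20
e3 coeff: v1*b13 + v2*b23 = (4)*(4) + (4)*(4) = 32
v _| B = 4*e1 + 20*e2 + 32*e3


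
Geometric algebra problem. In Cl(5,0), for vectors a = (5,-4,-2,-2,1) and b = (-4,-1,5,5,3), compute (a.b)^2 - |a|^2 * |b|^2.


a . b = 5*(-4) + (-4)*(-1) + (-2)*5 + (-2)*5 + 1*3
= -20 + 4 + (-10) + (-10) + 3 = -33
|a|^2 = 5^2 + (-4)^2 + (-2)^2 + (-2)^2 + 1^2 = 50
|b|^2 = (-4)^2 + (-1)^2 + 5^2 + 5^2 + 3^2 = 76
(a.b)^2 = (-33)^2 = 1089
|a|^2 * |b|^2 = 50 * 76 = 3800
Result = 1089 - 3800 = -2711


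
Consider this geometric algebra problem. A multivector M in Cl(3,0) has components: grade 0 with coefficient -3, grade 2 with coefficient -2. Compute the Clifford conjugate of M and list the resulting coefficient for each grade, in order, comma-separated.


Clifford conjugate sign for grade k: (-1)^(k(k+1)/2)
Grade 0: (-1)^(0*1/2) = (-1)^0 = 1, coeff -3 -> -3
Grade 2: (-1)^(2*3/2) = (-1)^3 = -1, coeff -2 -> 2
Conjugated coefficients: -3, 2


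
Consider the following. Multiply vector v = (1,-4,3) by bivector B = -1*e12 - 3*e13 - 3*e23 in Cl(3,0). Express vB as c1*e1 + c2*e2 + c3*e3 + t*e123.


vB has grade-1 (vector) and grade-3 (trivector) parts: vB = (v _| B) + (v ^ B).
Vector part <vB>_1:
  e1: -v2*b12 - v3*b13 = -(-4)*(-1) - (3)*(-3) = 5
  e2: v1*b12 - v3*b23 = (1)*(-1) - (3)*(-3) = 8
  e3: v1*b13 + v2*b23 = (1)*(-3) + (-4)*(-3) = 9
Trivector part <vB>_3:
  e123: v1*b23 - v2*b13 + v3*b12 = (1)*(-3) - (-4)*(-3) + (3)*(-1) = -18
vB = 5*e1 + 8*e2 + 9*e3 - 18*e123


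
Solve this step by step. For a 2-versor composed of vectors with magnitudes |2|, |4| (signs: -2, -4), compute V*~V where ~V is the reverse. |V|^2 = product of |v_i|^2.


Each vector v_i has |v_i|^2 = s_i^2
Squared scales: (-2)^2 = 4, (-4)^2 = 16
|V|^2 = 4 * 16
= 64


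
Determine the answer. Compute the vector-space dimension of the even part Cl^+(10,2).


Even subalgebra dimension = 2^(n-1)
n = 10 + 2 = 12
2^(12 - 1) = 2^11 = 2048
Verification: sum of C(12,k) for even k = 1 + 66 + 495 + 924 + 495 + 66 + 1 = 2048
Result = 2048


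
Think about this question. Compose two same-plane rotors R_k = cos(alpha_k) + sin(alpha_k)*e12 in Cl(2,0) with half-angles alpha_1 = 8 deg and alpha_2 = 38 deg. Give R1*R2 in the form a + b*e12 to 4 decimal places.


Same-plane rotors commute and their half-angles add:
R1*R2 = cos(a1 + a2) + sin(a1 + a2)*e12.
a1 + a2 = 8 + 38 = 46 deg
cos(46 deg) = 0.6947
sin(46 deg) = 0.7193
R1*R2 = 0.6947 + 0.7193*e12


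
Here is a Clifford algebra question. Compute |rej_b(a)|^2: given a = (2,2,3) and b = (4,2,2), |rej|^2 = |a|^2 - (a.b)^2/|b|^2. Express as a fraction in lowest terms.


|a|^2 = 2^2 + 2^2 + 3^2 = 17
|b|^2 = 4^2 + 2^2 + 2^2 = 24
a . b = 2*4 + 2*2 + 3*2 = 18
(a.b)^2 = 18^2 = 324
|rej|^2 = 17 - 324/24
= (408 - 324)/24
= 84/24
In lowest terms: 7/2


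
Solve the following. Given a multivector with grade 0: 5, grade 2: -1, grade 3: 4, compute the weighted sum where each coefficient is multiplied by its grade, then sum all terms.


Grade-weighted sum = sum of grade_k * coefficient_k
0*5 = 0
2*(-1) = -2
3*4 = 12
Total = 0 + (-2) + 12 = 10


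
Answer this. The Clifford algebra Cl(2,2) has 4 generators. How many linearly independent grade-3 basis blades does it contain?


Number of grade-k basis blades in Cl(p,q) with n = p + q is C(n, k).
n = 2 + 2 = 4
C(4, 3) = 4! / (3! * 1!)
= 24 / (6 * 1)
= 4


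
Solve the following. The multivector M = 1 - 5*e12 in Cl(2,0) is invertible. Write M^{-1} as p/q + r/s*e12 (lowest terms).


M = 1 - 5*e12, where e12^2 = -1.
Since M commutes with its reverse ~M = a - b*e12, M * ~M = a^2 - b^2*e12^2 = a^2 + b^2.
So M^{-1} = ~M / (a^2 + b^2) = (a - b*e12)/(a^2 + b^2).
a^2 + b^2 = 1 + 25 = 26
Scalar part = 1/26 = 1/26
Bivector coeff = 5/26 = 5/26
M^{-1} = 1/26 + 5/26*e12


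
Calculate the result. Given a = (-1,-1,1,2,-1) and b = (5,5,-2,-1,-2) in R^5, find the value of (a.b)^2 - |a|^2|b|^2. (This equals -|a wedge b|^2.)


a . b = (-1)*5 + (-1)*5 + 1*(-2) + 2*(-1) + (-1)*(-2)
= -5 + (-5) + (-2) + (-2) + 2 = -12
|a|^2 = (-1)^2 + (-1)^2 + 1^2 + 2^2 + (-1)^2 = 8
|b|^2 = 5^2 + 5^2 + (-2)^2 + (-1)^2 + (-2)^2 = 59
(a.b)^2 = (-12)^2 = 144
|a|^2 * |b|^2 = 8 * 59 = 472
Result = 144 - 472 = -328


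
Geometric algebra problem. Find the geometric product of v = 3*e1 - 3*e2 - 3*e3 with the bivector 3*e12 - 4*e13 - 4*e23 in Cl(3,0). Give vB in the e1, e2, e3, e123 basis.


vB has grade-1 (vector) and grade-3 (trivector) parts: vB = (v _| B) + (v ^ B).
Vector part <vB>_1:
  e1: -v2*b12 - v3*b13 = -(-3)*(3) - (-3)*(-4) = -3
  e2: v1*b12 - v3*b23 = (3)*(3) - (-3)*(-4) = -3
  e3: v1*b13 + v2*b23 = (3)*(-4) + (-3)*(-4) = 0
Trivector part <vB>_3:
  e123: v1*b23 - v2*b13 + v3*b12 = (3)*(-4) - (-3)*(-4) + (-3)*(3) = -33
vB = -3*e1 - 3*e2 + 0*e3 - 33*e123


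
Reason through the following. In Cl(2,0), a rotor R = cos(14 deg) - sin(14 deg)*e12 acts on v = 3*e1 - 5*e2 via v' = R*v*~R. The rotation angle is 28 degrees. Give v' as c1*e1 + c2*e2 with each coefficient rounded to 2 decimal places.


Rotor R = cos(14deg) - sin(14deg)*e12
Rotation angle theta = 2 * 14 = 28 degrees
v' = R*v*~R rotates v by theta.
cos(28deg) = 0.8829, sin(28deg) = 0.4695
v'_1 = 3*cos(28deg) - (-5)*sin(28deg)
= 3*0.8829 - (-5)*0.4695
= 5.00
v'_2 = 3*sin(28deg) + (-5)*cos(28deg)
= 3*0.4695 + (-5)*0.8829
= -3.01
v' = 5.00*e1 - 3.01*e2


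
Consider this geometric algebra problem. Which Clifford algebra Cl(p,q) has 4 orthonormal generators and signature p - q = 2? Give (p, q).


We need p + q = 4 and p - q = 2.
Adding: 2p = 4 + 2 = 6, so p = 3.
Then q = 4 - 3 = 1.
(p, q) = (3, 1)


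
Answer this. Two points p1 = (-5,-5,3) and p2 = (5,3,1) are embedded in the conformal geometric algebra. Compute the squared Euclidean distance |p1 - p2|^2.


p1 - p2 = (-10, -8, 2)
|p1 - p2|^2 = (-10)^2 + (-8)^2 + 2^2
= 100 + 64 + 4
= 168


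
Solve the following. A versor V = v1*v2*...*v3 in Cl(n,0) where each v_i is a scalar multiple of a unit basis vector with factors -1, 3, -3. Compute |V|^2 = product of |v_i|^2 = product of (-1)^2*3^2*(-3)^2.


Each vector v_i has |v_i|^2 = s_i^2
Squared scales: (-1)^2 = 1, 3^2 = 9, (-3)^2 = 9
|V|^2 = 1 * 9 * 9
= 81


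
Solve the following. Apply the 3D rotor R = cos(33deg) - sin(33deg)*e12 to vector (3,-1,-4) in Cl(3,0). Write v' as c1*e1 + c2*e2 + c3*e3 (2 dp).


Rotor R = cos(33deg) - sin(33deg)*e12
Rotation angle theta = 2 * 33 = 66 degrees in the e12 plane (e1 -> e2).
The component perpendicular to the plane (e3) is invariant: v'_3 = v3 = -4.00
cos(66deg) = 0.4067, sin(66deg) = 0.9135
v'_1 = v1*cos(theta) - v2*sin(theta) = 3*0.4067 - (-1)*0.9135 = 2.13
v'_2 = v1*sin(theta) + v2*cos(theta) = 3*0.9135 + (-1)*0.4067 = 2.33
v' = 2.13*e1 + 2.33*e2 - 4.00*e3


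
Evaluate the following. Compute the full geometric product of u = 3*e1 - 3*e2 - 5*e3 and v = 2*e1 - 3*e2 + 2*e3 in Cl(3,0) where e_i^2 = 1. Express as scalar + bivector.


In Cl(3,0): e_i^2 = 1, e_ie_j = -e_je_i for i != j.
Scalar part = u . v = 3*2 + (-3)*(-3) + (-5)*2
= 6 + 9 + (-10) = 5
e12 coeff = 3*(-3) - (-3)*2 = -9 - (-6) = -3
e13 coeff = 3*2 - (-5)*2 = 6 - (-10) = 16
e23 coeff = (-3)*2 - (-5)*(-3) = -6 - 15 = -21
uv = 5 - 3*e12 + 16*e13 - 21*e23


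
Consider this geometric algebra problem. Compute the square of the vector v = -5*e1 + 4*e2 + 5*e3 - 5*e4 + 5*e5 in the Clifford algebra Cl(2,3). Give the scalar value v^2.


v^2 = sum of c_i^2 * e_i^2
Positive signature terms (e_i^2 = +1): (-5)^2 + 4^2 = 41
Negative signature terms (e_j^2 = -1): 5^2 + (-5)^2 + 5^2 = 75
v^2 = 41 - 75 = -34


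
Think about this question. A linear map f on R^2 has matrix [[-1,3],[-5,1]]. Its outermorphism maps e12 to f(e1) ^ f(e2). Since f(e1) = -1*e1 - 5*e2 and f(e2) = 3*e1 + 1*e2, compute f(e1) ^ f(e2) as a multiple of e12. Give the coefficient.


The outermorphism of a linear map f sends e1^e2 to f(e1)^f(e2).
f(e1) = -1*e1 - 5*e2
f(e2) = 3*e1 + 1*e2
f(e1) ^ f(e2) = (-1*e1 - 5*e2) ^ (3*e1 + 1*e2)
= (-1)*1*e12 + (-5)*3*e21
= (-1 - (-15))*e12
= 14*e12
Coefficient = 14


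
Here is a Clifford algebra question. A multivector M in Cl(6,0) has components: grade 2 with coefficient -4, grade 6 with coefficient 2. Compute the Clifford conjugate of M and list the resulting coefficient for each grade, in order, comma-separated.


Clifford conjugate sign for grade k: (-1)^(k(k+1)/2)
Grade 2: (-1)^(2*3/2) = (-1)^3 = -1, coeff -4 -> 4
Grade 6: (-1)^(6*7/2) = (-1)^21 = -1, coeff 2 -> -2
Conjugated coefficients: 4, -2


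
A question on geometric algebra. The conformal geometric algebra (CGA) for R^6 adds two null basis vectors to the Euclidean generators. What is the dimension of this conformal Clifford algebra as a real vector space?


The conformal model of R^6 uses Cl(7,1): the 6 Euclidean generators plus two extra orthogonal generators e+ (e+^2 = +1) and e- (e-^2 = -1), from which the null vectors e0, einf are built.
Number of generators m = 6 + 2 = 8.
dim Cl(p,q) = 2^m = 2^8 = 256


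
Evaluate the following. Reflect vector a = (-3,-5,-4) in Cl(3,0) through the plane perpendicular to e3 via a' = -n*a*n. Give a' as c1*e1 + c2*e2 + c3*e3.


Reflection formula: a' = -n*a*n, with n = e3 (unit vector, n^2 = 1).
For reflection through hyperplane perp to e3:
The component along e3 flips sign, others stay.
a = (-3, -5, -4)
a' = (-3, -5, 4)
a' = -3*e1 - 5*e2 + 4*e3


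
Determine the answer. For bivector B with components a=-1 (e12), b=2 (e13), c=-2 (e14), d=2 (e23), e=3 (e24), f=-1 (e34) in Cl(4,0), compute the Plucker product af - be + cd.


Plucker relation: af - be + cd
a*f = (-1)*(-1) = 1
b*e = 2*3 = 6
c*d = (-2)*2 = -4
af - be + cd = 1 - 6 + (-4)
= -9


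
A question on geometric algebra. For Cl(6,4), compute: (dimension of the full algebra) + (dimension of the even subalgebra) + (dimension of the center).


n = 6 + 4 = 10
Total dim = 2^10 = 1024
Even subalgebra dim = 2^9 = 512
n is even, so center dim = 1
Sum = 1024 + 512 + 1 = 1537
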